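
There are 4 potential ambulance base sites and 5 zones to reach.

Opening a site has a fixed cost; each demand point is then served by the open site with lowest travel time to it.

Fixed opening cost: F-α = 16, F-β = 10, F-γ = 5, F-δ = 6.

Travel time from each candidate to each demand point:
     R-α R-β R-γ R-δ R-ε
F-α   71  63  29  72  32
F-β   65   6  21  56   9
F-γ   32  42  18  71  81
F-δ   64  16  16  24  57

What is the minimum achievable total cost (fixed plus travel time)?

Open {F-β, F-γ, F-δ}: assign each demand point to its cheapest open site.
  R-α→F-γ 32, R-β→F-β 6, R-γ→F-δ 16, R-δ→F-δ 24, R-ε→F-β 9
  travel time 87, fixed 21 → total 108.
Compare {F-α, F-β, F-γ, F-δ}: travel time 87 + fixed 37 = 124.
Compare {F-β, F-δ}: travel time 119 + fixed 16 = 135.
Compare {F-β, F-γ}: travel time 121 + fixed 15 = 136.
All other subsets cost ≥ 124. Minimum total cost: 108.

108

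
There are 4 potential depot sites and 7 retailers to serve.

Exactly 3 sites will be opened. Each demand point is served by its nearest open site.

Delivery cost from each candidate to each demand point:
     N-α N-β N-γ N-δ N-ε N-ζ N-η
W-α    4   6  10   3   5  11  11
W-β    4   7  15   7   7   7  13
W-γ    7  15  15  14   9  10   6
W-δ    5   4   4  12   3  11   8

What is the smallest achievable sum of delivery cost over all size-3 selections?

Open {W-α, W-β, W-δ}.
  N-α→W-α 4, N-β→W-δ 4, N-γ→W-δ 4, N-δ→W-α 3, N-ε→W-δ 3, N-ζ→W-β 7, N-η→W-δ 8  ⇒ total 33.
Compare {W-α, W-γ, W-δ}: total 34.
Compare {W-β, W-γ, W-δ}: total 35.
No size-3 selection does better; minimum is 33.

33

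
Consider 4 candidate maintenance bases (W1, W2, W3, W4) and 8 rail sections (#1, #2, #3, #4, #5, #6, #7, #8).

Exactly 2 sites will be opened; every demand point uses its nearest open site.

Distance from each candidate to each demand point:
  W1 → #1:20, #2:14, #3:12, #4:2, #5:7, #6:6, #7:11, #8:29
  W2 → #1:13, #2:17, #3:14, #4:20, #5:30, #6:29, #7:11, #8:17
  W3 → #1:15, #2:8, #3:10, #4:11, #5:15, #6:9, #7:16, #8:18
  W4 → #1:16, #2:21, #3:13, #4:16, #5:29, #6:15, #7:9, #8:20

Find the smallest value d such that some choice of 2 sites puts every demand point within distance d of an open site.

17

Open {W1, W2}.
  Farthest demand point is #8 at distance 17 (to W2); all others are ≤ 17.
With {W2, W3} the worst case is 17.
With {W1, W3} the worst case is 18.
No size-2 selection achieves below 17.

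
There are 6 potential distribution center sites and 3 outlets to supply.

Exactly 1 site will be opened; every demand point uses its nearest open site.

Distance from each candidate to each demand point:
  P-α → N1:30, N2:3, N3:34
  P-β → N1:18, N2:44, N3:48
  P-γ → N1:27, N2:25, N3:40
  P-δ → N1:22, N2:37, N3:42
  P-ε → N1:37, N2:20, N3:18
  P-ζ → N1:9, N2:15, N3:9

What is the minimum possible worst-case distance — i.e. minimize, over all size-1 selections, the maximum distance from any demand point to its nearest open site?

Open {P-ζ}.
  Farthest demand point is N2 at distance 15 (to P-ζ); all others are ≤ 15.
With {P-α} the worst case is 34.
With {P-ε} the worst case is 37.
No size-1 selection achieves below 15.

15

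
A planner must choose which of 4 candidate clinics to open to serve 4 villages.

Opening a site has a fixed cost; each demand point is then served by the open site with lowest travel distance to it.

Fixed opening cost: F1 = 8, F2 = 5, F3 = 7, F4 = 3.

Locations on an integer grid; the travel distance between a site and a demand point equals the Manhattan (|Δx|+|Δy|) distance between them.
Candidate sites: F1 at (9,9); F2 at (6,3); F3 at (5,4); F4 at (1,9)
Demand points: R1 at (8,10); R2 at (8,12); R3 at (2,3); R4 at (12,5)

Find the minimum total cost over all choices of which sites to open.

30

Open {F1, F2}: assign each demand point to its cheapest open site.
  R1→F1 2, R2→F1 4, R3→F2 4, R4→F1 7
  travel distance 17, fixed 13 → total 30.
Compare {F1, F4}: travel distance 20 + fixed 11 = 31.
Compare {F1, F3}: travel distance 17 + fixed 15 = 32.
Compare {F1, F2, F4}: travel distance 17 + fixed 16 = 33.
All other subsets cost ≥ 31. Minimum total cost: 30.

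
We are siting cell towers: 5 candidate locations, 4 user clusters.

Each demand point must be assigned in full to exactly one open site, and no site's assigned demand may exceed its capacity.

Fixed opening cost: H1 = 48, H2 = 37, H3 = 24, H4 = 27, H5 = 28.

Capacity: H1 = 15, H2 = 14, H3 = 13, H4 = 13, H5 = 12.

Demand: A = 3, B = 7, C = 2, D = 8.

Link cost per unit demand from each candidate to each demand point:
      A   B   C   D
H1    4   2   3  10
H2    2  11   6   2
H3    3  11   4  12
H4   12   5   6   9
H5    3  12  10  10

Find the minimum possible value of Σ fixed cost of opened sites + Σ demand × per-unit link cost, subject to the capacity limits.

127

Open {H1, H2}; cheapest assignment that respects the capacities:
  H1 (cap 15, load 9): B, C — cost 7×2 + 2×3 = 20
  H2 (cap 14, load 11): A, D — cost 3×2 + 8×2 = 22
  Shipping 42, fixed 85 → total 127.
  Any other capacity-feasible assignment to {H1, H2} ships for at least 42.
Compare {H2, H4}: its best feasible assignment gives total 133.
Compare {H1, H2, H3}: its best feasible assignment gives total 151.
Every other set of open sites that can feasibly serve all demand totals ≥ 133 even under its best assignment. Minimum: 127.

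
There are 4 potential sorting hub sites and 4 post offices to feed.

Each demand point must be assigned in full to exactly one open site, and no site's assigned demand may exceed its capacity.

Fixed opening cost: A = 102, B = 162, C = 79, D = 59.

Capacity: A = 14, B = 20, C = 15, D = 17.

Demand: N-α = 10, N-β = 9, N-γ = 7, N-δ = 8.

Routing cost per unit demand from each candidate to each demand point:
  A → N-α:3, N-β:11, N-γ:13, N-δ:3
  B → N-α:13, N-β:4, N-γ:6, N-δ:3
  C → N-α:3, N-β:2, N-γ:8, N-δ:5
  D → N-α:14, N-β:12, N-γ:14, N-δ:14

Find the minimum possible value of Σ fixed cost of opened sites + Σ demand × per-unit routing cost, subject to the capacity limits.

Open {A, B, C}; cheapest assignment that respects the capacities:
  A (cap 14, load 10): N-α — cost 10×3 = 30
  B (cap 20, load 15): N-γ, N-δ — cost 7×6 + 8×3 = 66
  C (cap 15, load 9): N-β — cost 9×2 = 18
  Shipping 114, fixed 343 → total 457.
  Any other capacity-feasible assignment to {A, B, C} ships for at least 114.
Compare {A, C, D}: its best feasible assignment gives total 474.
Compare {B, C, D}: its best feasible assignment gives total 488.
Every other set of open sites that can feasibly serve all demand totals ≥ 474 even under its best assignment. Minimum: 457.

457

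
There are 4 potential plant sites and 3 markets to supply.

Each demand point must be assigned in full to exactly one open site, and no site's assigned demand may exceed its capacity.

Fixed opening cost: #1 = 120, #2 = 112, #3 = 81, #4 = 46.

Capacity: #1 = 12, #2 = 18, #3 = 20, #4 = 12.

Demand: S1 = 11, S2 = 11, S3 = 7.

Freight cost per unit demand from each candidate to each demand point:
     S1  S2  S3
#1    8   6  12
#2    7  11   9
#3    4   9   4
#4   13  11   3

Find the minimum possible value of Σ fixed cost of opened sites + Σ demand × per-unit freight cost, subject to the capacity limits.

Open {#3, #4}; cheapest assignment that respects the capacities:
  #3 (cap 20, load 18): S1, S3 — cost 11×4 + 7×4 = 72
  #4 (cap 12, load 11): S2 — cost 11×11 = 121
  Shipping 193, fixed 127 → total 320.
  Any other capacity-feasible assignment to {#3, #4} ships for at least 193.
Compare {#1, #3}: its best feasible assignment gives total 339.
Compare {#1, #3, #4}: its best feasible assignment gives total 378.
Every other set of open sites that can feasibly serve all demand totals ≥ 339 even under its best assignment. Minimum: 320.

320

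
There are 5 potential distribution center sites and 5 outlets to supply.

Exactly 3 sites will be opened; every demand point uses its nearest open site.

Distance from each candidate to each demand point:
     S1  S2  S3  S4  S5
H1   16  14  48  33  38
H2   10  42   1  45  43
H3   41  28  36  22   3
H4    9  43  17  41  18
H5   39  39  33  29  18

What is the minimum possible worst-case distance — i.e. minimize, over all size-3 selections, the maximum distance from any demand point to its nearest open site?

22

Open {H1, H2, H3}.
  Farthest demand point is S4 at distance 22 (to H3); all others are ≤ 22.
With {H1, H3, H4} the worst case is 22.
With {H2, H3, H4} the worst case is 28.
No size-3 selection achieves below 22.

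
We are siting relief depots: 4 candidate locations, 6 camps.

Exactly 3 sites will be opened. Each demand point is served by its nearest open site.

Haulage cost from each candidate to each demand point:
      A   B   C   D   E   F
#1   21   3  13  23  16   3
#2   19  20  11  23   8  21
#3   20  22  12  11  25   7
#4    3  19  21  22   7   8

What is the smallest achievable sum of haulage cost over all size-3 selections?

39

Open {#1, #3, #4}.
  A→#4 3, B→#1 3, C→#3 12, D→#3 11, E→#4 7, F→#1 3  ⇒ total 39.
Compare {#1, #2, #4}: total 49.
Compare {#1, #2, #3}: total 55.
No size-3 selection does better; minimum is 39.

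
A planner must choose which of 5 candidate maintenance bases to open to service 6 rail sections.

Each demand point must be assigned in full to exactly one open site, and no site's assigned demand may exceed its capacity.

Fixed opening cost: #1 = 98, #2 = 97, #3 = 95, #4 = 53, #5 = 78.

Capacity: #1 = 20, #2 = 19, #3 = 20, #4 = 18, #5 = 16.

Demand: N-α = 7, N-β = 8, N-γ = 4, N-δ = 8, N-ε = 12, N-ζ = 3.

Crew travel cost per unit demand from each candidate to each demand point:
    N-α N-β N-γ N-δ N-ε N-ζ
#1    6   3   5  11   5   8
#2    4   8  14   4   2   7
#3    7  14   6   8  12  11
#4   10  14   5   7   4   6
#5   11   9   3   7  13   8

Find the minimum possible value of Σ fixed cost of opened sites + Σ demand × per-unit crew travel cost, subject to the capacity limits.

418

Open {#1, #2, #4}; cheapest assignment that respects the capacities:
  #1 (cap 20, load 12): N-β, N-γ — cost 8×3 + 4×5 = 44
  #2 (cap 19, load 19): N-α, N-ε — cost 7×4 + 12×2 = 52
  #4 (cap 18, load 11): N-δ, N-ζ — cost 8×7 + 3×6 = 74
  Shipping 170, fixed 248 → total 418.
  Any other capacity-feasible assignment to {#1, #2, #4} ships for at least 170.
Compare {#1, #4, #5}: its best feasible assignment gives total 429.
Compare {#2, #4, #5}: its best feasible assignment gives total 438.
Every other set of open sites that can feasibly serve all demand totals ≥ 429 even under its best assignment. Minimum: 418.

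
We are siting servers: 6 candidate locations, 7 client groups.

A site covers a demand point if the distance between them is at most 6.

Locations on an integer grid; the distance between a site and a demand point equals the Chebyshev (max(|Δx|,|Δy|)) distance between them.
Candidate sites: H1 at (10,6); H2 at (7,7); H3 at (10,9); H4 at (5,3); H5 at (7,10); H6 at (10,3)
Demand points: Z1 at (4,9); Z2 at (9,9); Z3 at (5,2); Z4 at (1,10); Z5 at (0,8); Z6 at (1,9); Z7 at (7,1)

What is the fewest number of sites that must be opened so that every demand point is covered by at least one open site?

2

Coverage sets (demand points within 6 of each site):
  H1: {Z1, Z2, Z3, Z7}
  H2: {Z1, Z2, Z3, Z4, Z6, Z7}
  H3: {Z1, Z2}
  H4: {Z1, Z2, Z3, Z5, Z6, Z7}
  H5: {Z1, Z2, Z4, Z6}
  H6: {Z1, Z2, Z3, Z7}
No single site covers all 7 demand points.
But {H2, H4} covers everything, so the minimum is 2.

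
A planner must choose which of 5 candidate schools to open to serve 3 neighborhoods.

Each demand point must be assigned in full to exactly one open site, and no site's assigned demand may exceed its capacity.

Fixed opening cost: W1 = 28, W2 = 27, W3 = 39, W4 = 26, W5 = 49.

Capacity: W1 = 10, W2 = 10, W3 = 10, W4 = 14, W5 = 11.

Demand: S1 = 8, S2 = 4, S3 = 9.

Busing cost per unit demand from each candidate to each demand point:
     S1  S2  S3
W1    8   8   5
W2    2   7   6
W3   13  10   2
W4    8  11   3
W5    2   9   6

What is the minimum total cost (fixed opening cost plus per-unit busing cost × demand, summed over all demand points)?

Open {W2, W4}; cheapest assignment that respects the capacities:
  W2 (cap 10, load 8): S1 — cost 8×2 = 16
  W4 (cap 14, load 13): S2, S3 — cost 4×11 + 9×3 = 71
  Shipping 87, fixed 53 → total 140.
  Any other capacity-feasible assignment to {W2, W4} ships for at least 87.
Compare {W1, W2, W4}: its best feasible assignment gives total 156.
Compare {W1, W2, W3}: its best feasible assignment gives total 160.
Every other set of open sites that can feasibly serve all demand totals ≥ 156 even under its best assignment. Minimum: 140.

140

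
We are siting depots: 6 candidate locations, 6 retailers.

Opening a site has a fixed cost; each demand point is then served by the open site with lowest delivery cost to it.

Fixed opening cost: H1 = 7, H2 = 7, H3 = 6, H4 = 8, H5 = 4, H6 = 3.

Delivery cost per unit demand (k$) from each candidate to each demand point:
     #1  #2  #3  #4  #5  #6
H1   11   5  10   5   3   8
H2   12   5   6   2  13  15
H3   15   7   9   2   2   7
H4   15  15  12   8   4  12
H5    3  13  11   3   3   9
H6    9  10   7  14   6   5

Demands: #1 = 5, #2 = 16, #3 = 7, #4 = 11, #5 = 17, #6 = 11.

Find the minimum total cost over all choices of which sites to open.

Open {H2, H3, H5, H6}: assign each demand point to its cheapest open site.
  #1→H5 5×3=15, #2→H2 16×5=80, #3→H2 7×6=42, #4→H2 11×2=22, #5→H3 17×2=34, #6→H6 11×5=55
  delivery cost 248, fixed 20 → total 268.
Compare {H1, H3, H5, H6}: delivery cost 255 + fixed 20 = 275.
Compare {H1, H2, H3, H5, H6}: delivery cost 248 + fixed 27 = 275.
Compare {H2, H3, H4, H5, H6}: delivery cost 248 + fixed 28 = 276.
All other subsets cost ≥ 275. Minimum total cost: 268.

268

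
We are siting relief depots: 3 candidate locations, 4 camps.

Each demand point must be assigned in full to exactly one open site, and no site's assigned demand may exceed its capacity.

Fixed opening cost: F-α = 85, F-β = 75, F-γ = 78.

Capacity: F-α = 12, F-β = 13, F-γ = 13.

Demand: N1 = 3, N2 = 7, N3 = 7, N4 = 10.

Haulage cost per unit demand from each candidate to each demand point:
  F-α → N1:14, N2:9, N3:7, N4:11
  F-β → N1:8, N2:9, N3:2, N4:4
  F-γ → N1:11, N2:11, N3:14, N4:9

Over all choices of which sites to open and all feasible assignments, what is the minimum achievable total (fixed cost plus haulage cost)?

Open {F-α, F-β, F-γ}; cheapest assignment that respects the capacities:
  F-α (cap 12, load 7): N3 — cost 7×7 = 49
  F-β (cap 13, load 13): N1, N4 — cost 3×8 + 10×4 = 64
  F-γ (cap 13, load 7): N2 — cost 7×11 = 77
  Shipping 190, fixed 238 → total 428.
  Any other capacity-feasible assignment to {F-α, F-β, F-γ} ships for at least 190.
Total demand is 27 and no other set of sites has combined capacity ≥ 27, so {F-α, F-β, F-γ} is the only feasible choice of open sites. Minimum: 428.

428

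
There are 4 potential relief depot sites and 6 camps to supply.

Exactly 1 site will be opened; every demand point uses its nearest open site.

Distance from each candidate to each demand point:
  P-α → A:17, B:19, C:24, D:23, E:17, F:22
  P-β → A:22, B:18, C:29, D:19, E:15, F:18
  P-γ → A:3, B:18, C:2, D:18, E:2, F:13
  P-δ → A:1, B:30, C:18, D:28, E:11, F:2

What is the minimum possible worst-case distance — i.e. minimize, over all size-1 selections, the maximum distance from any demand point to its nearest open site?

18

Open {P-γ}.
  Farthest demand point is B at distance 18 (to P-γ); all others are ≤ 18.
With {P-α} the worst case is 24.
With {P-β} the worst case is 29.
No size-1 selection achieves below 18.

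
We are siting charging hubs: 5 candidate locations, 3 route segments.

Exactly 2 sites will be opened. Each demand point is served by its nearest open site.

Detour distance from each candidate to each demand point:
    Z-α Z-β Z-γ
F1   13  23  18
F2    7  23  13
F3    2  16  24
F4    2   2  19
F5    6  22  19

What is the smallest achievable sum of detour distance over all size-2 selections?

17

Open {F2, F4}.
  Z-α→F4 2, Z-β→F4 2, Z-γ→F2 13  ⇒ total 17.
Compare {F1, F4}: total 22.
Compare {F3, F4}: total 23.
No size-2 selection does better; minimum is 17.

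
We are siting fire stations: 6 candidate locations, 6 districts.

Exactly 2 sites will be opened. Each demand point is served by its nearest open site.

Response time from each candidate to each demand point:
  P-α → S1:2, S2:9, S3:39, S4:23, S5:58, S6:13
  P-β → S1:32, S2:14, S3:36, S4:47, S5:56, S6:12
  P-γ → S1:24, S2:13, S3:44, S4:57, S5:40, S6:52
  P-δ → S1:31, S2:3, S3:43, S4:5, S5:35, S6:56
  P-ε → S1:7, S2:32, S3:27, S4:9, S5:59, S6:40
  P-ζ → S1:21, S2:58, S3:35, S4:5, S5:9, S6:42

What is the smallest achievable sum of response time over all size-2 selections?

73

Open {P-α, P-ζ}.
  S1→P-α 2, S2→P-α 9, S3→P-ζ 35, S4→P-ζ 5, S5→P-ζ 9, S6→P-α 13  ⇒ total 73.
Compare {P-β, P-ζ}: total 96.
Compare {P-α, P-δ}: total 97.
No size-2 selection does better; minimum is 73.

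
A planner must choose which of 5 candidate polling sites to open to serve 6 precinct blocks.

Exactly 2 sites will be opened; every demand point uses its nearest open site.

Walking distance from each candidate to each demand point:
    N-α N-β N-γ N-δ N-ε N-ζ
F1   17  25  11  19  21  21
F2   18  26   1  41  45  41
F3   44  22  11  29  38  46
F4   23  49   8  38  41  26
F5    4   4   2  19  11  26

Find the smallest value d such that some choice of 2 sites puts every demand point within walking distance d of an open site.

21

Open {F1, F5}.
  Farthest demand point is N-ζ at walking distance 21 (to F1); all others are ≤ 21.
With {F1, F3} the worst case is 22.
With {F1, F2} the worst case is 25.
No size-2 selection achieves below 21.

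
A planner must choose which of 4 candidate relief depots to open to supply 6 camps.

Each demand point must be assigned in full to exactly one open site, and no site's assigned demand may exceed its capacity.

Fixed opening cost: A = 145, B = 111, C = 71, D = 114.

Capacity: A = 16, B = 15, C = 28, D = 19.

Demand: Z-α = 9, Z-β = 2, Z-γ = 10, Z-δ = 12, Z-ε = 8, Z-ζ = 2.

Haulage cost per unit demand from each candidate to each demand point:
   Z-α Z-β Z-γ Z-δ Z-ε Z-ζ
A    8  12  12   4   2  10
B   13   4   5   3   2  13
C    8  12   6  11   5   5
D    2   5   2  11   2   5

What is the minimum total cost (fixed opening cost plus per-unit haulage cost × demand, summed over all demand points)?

428

Open {B, C, D}; cheapest assignment that respects the capacities:
  B (cap 15, load 14): Z-β, Z-δ — cost 2×4 + 12×3 = 44
  C (cap 28, load 10): Z-ε, Z-ζ — cost 8×5 + 2×5 = 50
  D (cap 19, load 19): Z-α, Z-γ — cost 9×2 + 10×2 = 38
  Shipping 132, fixed 296 → total 428.
  Any other capacity-feasible assignment to {B, C, D} ships for at least 132.
Compare {C, D}: its best feasible assignment gives total 429.
Compare {A, C}: its best feasible assignment gives total 480.
Every other set of open sites that can feasibly serve all demand totals ≥ 429 even under its best assignment. Minimum: 428.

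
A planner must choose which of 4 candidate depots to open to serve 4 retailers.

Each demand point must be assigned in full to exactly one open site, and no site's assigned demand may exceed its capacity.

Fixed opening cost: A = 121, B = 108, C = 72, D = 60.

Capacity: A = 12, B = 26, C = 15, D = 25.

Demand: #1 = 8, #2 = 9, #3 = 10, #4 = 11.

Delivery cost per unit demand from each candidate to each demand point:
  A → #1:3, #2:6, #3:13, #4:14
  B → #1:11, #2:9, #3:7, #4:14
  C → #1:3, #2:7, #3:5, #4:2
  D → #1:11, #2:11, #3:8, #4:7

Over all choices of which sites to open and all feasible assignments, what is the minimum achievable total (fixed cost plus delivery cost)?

Open {A, C, D}; cheapest assignment that respects the capacities:
  A (cap 12, load 8): #1 — cost 8×3 = 24
  C (cap 15, load 11): #4 — cost 11×2 = 22
  D (cap 25, load 19): #2, #3 — cost 9×11 + 10×8 = 179
  Shipping 225, fixed 253 → total 478.
  Any other capacity-feasible assignment to {A, C, D} ships for at least 225.
Compare {B, D}: its best feasible assignment gives total 484.
Compare {B, C, D}: its best feasible assignment gives total 492.
Every other set of open sites that can feasibly serve all demand totals ≥ 484 even under its best assignment. Minimum: 478.

478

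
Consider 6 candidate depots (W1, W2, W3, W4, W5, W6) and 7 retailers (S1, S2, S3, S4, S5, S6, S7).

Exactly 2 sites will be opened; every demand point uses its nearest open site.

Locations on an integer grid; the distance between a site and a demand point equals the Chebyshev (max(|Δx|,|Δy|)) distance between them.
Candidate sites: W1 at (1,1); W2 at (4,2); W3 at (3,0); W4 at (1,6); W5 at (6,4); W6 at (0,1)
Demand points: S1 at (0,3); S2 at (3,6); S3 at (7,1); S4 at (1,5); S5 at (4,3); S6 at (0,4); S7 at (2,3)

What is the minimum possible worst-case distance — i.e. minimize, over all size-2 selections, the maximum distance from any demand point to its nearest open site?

3

Open {W2, W4}.
  Farthest demand point is S1 at distance 3 (to W4); all others are ≤ 3.
With {W4, W5} the worst case is 3.
With {W1, W2} the worst case is 4.
No size-2 selection achieves below 3.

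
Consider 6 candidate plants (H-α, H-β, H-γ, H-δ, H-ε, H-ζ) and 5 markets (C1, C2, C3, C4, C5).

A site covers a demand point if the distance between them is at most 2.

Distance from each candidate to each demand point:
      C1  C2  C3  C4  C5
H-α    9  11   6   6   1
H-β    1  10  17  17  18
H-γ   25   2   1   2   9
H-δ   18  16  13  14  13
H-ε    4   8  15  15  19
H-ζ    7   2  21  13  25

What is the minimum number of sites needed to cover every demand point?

3

Coverage sets (demand points within 2 of each site):
  H-α: {C5}
  H-β: {C1}
  H-γ: {C2, C3, C4}
  H-δ: {}
  H-ε: {}
  H-ζ: {C2}
No 2 sites suffice: every size-2 union leaves at least one demand point uncovered.
But {H-α, H-β, H-γ} covers everything, so the minimum is 3.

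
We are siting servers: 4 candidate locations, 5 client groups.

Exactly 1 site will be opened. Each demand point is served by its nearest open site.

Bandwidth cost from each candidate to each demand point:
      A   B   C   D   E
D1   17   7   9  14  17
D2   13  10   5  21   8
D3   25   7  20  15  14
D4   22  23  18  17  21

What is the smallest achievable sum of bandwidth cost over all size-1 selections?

57

Open {D2}.
  A→D2 13, B→D2 10, C→D2 5, D→D2 21, E→D2 8  ⇒ total 57.
Compare {D1}: total 64.
Compare {D3}: total 81.
No size-1 selection does better; minimum is 57.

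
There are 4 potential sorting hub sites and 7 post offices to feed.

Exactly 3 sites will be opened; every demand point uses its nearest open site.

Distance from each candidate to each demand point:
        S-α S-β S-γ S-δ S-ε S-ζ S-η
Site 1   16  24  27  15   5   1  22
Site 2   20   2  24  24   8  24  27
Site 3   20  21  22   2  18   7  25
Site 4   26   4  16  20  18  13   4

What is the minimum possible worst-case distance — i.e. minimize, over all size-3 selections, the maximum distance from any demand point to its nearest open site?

16

Open {Site 1, Site 2, Site 4}.
  Farthest demand point is S-α at distance 16 (to Site 1); all others are ≤ 16.
With {Site 1, Site 3, Site 4} the worst case is 16.
With {Site 2, Site 3, Site 4} the worst case is 20.
No size-3 selection achieves below 16.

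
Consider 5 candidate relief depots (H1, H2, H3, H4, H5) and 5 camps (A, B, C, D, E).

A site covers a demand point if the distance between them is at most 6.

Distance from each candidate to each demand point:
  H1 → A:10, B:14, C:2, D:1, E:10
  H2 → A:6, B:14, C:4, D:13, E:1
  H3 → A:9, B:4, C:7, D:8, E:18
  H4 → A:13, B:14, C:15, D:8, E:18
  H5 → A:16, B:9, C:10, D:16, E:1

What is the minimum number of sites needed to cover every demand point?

Coverage sets (demand points within 6 of each site):
  H1: {C, D}
  H2: {A, C, E}
  H3: {B}
  H4: {}
  H5: {E}
No 2 sites suffice: every size-2 union leaves at least one demand point uncovered.
But {H1, H2, H3} covers everything, so the minimum is 3.

3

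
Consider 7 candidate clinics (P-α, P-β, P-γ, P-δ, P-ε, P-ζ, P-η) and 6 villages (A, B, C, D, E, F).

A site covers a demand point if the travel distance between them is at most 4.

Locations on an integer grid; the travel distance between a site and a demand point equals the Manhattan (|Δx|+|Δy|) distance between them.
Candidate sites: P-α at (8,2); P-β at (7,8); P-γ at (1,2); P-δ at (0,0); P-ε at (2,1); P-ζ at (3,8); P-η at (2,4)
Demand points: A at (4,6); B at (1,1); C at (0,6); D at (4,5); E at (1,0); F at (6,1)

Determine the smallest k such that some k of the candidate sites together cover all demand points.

Coverage sets (demand points within 4 of each site):
  P-α: {F}
  P-β: {}
  P-γ: {B, E}
  P-δ: {B, E}
  P-ε: {B, E, F}
  P-ζ: {A, D}
  P-η: {A, B, C, D}
No single site covers all 6 demand points.
But {P-ε, P-η} covers everything, so the minimum is 2.

2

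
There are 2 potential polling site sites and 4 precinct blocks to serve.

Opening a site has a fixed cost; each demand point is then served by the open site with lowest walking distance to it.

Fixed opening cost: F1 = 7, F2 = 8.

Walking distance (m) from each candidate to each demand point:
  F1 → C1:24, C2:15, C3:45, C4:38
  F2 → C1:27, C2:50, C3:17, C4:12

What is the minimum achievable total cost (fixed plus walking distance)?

83

Open {F1, F2}: assign each demand point to its cheapest open site.
  C1→F1 24, C2→F1 15, C3→F2 17, C4→F2 12
  walking distance 68, fixed 15 → total 83.
Compare {F2}: walking distance 106 + fixed 8 = 114.
Compare {F1}: walking distance 122 + fixed 7 = 129.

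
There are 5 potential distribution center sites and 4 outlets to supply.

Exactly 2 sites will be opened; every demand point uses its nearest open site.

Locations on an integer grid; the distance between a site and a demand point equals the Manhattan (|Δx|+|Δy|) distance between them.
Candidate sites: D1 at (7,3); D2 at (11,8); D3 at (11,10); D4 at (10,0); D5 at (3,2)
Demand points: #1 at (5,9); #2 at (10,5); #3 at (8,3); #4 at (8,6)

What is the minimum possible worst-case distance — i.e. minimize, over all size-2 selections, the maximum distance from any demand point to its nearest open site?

Open {D1, D2}.
  Farthest demand point is #1 at distance 7 (to D2); all others are ≤ 7.
With {D1, D3} the worst case is 7.
With {D2, D4} the worst case is 7.
No size-2 selection achieves below 7.

7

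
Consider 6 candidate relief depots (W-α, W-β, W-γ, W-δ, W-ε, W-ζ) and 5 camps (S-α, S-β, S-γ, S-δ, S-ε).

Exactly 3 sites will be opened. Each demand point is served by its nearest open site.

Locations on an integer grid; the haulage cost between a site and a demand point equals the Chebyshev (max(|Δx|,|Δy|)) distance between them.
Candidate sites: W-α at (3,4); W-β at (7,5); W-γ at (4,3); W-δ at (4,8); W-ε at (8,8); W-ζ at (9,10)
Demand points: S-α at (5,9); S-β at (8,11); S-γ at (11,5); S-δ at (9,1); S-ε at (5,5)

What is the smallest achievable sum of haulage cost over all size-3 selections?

12

Open {W-β, W-δ, W-ζ}.
  S-α→W-δ 1, S-β→W-ζ 1, S-γ→W-β 4, S-δ→W-β 4, S-ε→W-β 2  ⇒ total 12.
Compare {W-β, W-δ, W-ε}: total 13.
Compare {W-β, W-ε, W-ζ}: total 13.
No size-3 selection does better; minimum is 12.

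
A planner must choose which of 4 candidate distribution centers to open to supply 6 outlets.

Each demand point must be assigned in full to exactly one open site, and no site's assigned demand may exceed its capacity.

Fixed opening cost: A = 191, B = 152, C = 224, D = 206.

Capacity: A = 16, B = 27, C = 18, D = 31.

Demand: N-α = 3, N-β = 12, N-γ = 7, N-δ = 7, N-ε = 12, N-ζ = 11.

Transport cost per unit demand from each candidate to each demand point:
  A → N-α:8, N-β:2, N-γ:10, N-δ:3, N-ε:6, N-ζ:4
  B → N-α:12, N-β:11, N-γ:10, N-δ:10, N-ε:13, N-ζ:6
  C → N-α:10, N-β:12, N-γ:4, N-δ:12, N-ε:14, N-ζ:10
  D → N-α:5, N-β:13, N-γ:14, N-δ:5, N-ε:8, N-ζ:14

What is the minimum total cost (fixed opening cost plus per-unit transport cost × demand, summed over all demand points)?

800

Open {B, D}; cheapest assignment that respects the capacities:
  B (cap 27, load 23): N-β, N-ζ — cost 12×11 + 11×6 = 198
  D (cap 31, load 29): N-α, N-γ, N-δ, N-ε — cost 3×5 + 7×14 + 7×5 + 12×8 = 244
  Shipping 442, fixed 358 → total 800.
  Any other capacity-feasible assignment to {B, D} ships for at least 442.
Compare {A, B, D}: its best feasible assignment gives total 855.
Compare {A, C, D}: its best feasible assignment gives total 929.
Every other set of open sites that can feasibly serve all demand totals ≥ 855 even under its best assignment. Minimum: 800.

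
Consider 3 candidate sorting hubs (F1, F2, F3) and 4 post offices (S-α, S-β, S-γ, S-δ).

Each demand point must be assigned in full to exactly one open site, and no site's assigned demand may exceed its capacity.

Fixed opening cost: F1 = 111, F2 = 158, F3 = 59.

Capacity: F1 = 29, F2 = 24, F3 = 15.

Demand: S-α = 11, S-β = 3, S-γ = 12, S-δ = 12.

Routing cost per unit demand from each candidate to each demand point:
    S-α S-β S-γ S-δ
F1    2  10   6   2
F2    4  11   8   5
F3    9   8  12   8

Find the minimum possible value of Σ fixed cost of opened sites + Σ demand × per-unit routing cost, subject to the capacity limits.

384

Open {F1, F3}; cheapest assignment that respects the capacities:
  F1 (cap 29, load 23): S-α, S-γ — cost 11×2 + 12×6 = 94
  F3 (cap 15, load 15): S-β, S-δ — cost 3×8 + 12×8 = 120
  Shipping 214, fixed 170 → total 384.
  Any other capacity-feasible assignment to {F1, F3} ships for at least 214.
Compare {F1, F2}: its best feasible assignment gives total 439.
Compare {F2, F3}: its best feasible assignment gives total 477.
Every other set of open sites that can feasibly serve all demand totals ≥ 439 even under its best assignment. Minimum: 384.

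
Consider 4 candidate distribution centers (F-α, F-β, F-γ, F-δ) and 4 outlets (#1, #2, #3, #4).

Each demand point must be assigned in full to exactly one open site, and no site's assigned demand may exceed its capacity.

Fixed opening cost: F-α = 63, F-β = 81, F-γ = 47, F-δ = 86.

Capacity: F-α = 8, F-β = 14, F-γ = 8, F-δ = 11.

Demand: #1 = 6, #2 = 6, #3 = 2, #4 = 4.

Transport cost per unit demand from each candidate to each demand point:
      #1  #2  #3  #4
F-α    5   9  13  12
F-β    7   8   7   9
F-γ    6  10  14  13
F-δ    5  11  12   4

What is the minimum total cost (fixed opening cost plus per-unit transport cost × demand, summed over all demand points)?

Open {F-β, F-γ}; cheapest assignment that respects the capacities:
  F-β (cap 14, load 12): #2, #3, #4 — cost 6×8 + 2×7 + 4×9 = 98
  F-γ (cap 8, load 6): #1 — cost 6×6 = 36
  Shipping 134, fixed 128 → total 262.
  Any other capacity-feasible assignment to {F-β, F-γ} ships for at least 134.
Compare {F-γ, F-δ}: its best feasible assignment gives total 267.
Compare {F-α, F-β}: its best feasible assignment gives total 272.
Every other set of open sites that can feasibly serve all demand totals ≥ 267 even under its best assignment. Minimum: 262.

262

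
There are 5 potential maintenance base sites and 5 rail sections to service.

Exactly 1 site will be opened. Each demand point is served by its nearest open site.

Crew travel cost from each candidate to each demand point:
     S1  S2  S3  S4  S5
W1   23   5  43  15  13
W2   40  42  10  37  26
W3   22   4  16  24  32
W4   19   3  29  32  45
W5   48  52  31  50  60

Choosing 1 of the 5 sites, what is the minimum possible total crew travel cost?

Open {W3}.
  S1→W3 22, S2→W3 4, S3→W3 16, S4→W3 24, S5→W3 32  ⇒ total 98.
Compare {W1}: total 99.
Compare {W4}: total 128.
No size-1 selection does better; minimum is 98.

98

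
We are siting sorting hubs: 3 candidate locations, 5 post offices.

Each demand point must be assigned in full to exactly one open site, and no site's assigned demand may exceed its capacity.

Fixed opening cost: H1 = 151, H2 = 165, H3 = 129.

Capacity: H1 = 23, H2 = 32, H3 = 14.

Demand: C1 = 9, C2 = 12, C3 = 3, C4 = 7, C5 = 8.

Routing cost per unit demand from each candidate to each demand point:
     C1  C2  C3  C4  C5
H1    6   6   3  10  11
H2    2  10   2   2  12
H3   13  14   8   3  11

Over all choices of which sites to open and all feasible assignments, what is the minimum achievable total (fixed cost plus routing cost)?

Open {H1, H2}; cheapest assignment that respects the capacities:
  H1 (cap 23, load 20): C2, C5 — cost 12×6 + 8×11 = 160
  H2 (cap 32, load 19): C1, C3, C4 — cost 9×2 + 3×2 + 7×2 = 38
  Shipping 198, fixed 316 → total 514.
  Any other capacity-feasible assignment to {H1, H2} ships for at least 198.
Compare {H2, H3}: its best feasible assignment gives total 540.
Compare {H1, H2, H3}: its best feasible assignment gives total 643.
Every other set of open sites that can feasibly serve all demand totals ≥ 540 even under its best assignment. Minimum: 514.

514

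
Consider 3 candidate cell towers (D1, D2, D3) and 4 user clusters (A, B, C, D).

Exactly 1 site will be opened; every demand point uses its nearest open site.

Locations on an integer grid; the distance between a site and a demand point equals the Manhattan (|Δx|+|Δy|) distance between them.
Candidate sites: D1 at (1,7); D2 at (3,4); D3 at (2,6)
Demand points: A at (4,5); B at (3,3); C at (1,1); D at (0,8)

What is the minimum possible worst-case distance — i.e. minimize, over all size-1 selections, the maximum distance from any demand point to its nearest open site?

6

Open {D1}.
  Farthest demand point is B at distance 6 (to D1); all others are ≤ 6.
With {D3} the worst case is 6.
With {D2} the worst case is 7.
No size-1 selection achieves below 6.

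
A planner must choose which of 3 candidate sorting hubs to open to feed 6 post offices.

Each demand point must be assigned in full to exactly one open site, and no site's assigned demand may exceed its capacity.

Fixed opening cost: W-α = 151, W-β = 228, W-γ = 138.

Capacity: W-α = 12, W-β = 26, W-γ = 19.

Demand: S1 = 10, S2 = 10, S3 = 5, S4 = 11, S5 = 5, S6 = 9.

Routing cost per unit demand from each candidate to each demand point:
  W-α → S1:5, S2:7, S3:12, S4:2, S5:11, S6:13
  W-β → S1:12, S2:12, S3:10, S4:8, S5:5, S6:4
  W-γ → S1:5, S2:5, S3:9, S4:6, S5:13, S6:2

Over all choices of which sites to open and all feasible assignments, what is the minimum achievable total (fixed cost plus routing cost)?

798

Open {W-α, W-β, W-γ}; cheapest assignment that respects the capacities:
  W-α (cap 12, load 10): S1 — cost 10×5 = 50
  W-β (cap 26, load 21): S3, S4, S5 — cost 5×10 + 11×8 + 5×5 = 163
  W-γ (cap 19, load 19): S2, S6 — cost 10×5 + 9×2 = 68
  Shipping 281, fixed 517 → total 798.
  Any other capacity-feasible assignment to {W-α, W-β, W-γ} ships for at least 281.
Total demand is 50 and no other set of sites has combined capacity ≥ 50, so {W-α, W-β, W-γ} is the only feasible choice of open sites. Minimum: 798.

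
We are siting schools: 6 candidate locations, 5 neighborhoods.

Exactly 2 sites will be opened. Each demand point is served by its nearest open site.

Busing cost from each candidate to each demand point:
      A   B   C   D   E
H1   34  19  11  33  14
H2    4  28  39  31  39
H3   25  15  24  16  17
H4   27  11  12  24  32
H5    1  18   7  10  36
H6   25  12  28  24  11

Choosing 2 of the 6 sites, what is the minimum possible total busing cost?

Open {H5, H6}.
  A→H5 1, B→H6 12, C→H5 7, D→H5 10, E→H6 11  ⇒ total 41.
Compare {H1, H5}: total 50.
Compare {H3, H5}: total 50.
No size-2 selection does better; minimum is 41.

41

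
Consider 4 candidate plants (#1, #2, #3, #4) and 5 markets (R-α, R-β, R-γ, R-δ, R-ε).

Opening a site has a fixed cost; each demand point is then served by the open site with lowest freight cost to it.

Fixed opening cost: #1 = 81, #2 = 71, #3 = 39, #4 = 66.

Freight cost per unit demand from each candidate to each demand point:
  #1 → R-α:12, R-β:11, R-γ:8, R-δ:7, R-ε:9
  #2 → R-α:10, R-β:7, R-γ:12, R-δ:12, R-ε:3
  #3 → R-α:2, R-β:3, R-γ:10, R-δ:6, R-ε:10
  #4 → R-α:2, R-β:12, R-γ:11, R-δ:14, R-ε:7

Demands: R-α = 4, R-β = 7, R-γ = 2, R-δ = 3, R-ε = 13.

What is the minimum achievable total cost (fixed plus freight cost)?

216

Open {#2, #3}: assign each demand point to its cheapest open site.
  R-α→#3 4×2=8, R-β→#3 7×3=21, R-γ→#3 2×10=20, R-δ→#3 3×6=18, R-ε→#2 13×3=39
  freight cost 106, fixed 110 → total 216.
Compare {#3}: freight cost 197 + fixed 39 = 236.
Compare {#2}: freight cost 188 + fixed 71 = 259.
Compare {#3, #4}: freight cost 158 + fixed 105 = 263.
All other subsets cost ≥ 236. Minimum total cost: 216.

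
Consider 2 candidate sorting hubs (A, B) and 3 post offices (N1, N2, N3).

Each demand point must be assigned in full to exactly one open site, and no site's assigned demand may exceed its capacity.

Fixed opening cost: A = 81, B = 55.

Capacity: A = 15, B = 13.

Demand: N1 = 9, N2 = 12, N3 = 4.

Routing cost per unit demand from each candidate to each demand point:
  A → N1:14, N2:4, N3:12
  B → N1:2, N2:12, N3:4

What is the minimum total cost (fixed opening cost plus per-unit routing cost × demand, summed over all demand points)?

218

Open {A, B}; cheapest assignment that respects the capacities:
  A (cap 15, load 12): N2 — cost 12×4 = 48
  B (cap 13, load 13): N1, N3 — cost 9×2 + 4×4 = 34
  Shipping 82, fixed 136 → total 218.
  Any other capacity-feasible assignment to {A, B} ships for at least 82.
Total demand is 25 and no other set of sites has combined capacity ≥ 25, so {A, B} is the only feasible choice of open sites. Minimum: 218.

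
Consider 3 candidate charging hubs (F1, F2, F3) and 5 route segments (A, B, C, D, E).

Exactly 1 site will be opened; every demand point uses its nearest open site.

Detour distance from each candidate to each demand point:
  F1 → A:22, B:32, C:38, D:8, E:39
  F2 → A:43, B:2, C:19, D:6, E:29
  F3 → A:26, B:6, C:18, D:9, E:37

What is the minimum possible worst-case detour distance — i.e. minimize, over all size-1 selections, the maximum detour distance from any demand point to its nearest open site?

37

Open {F3}.
  Farthest demand point is E at detour distance 37 (to F3); all others are ≤ 37.
With {F1} the worst case is 39.
With {F2} the worst case is 43.
No size-1 selection achieves below 37.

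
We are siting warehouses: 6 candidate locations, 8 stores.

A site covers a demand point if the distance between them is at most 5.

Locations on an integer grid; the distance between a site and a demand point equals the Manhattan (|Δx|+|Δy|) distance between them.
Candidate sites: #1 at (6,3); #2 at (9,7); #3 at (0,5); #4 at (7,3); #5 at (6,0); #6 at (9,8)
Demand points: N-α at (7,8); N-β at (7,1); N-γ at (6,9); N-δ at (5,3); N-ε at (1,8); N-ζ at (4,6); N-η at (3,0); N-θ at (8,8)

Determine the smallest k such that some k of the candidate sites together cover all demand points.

Coverage sets (demand points within 5 of each site):
  #1: {N-β, N-δ, N-ζ}
  #2: {N-α, N-γ, N-θ}
  #3: {N-ε, N-ζ}
  #4: {N-α, N-β, N-δ}
  #5: {N-β, N-δ, N-η}
  #6: {N-α, N-γ, N-θ}
No 2 sites suffice: every size-2 union leaves at least one demand point uncovered.
But {#2, #3, #5} covers everything, so the minimum is 3.

3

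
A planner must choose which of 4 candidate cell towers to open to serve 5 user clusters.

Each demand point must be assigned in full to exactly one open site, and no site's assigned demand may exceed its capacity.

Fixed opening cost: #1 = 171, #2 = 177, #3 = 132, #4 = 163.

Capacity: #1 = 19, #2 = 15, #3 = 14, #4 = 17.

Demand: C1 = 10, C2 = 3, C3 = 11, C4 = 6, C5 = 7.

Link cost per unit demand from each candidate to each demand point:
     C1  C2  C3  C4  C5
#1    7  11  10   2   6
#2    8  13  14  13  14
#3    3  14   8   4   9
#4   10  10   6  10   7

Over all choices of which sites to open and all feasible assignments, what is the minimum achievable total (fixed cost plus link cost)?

646

Open {#1, #3, #4}; cheapest assignment that respects the capacities:
  #1 (cap 19, load 13): C4, C5 — cost 6×2 + 7×6 = 54
  #3 (cap 14, load 10): C1 — cost 10×3 = 30
  #4 (cap 17, load 14): C2, C3 — cost 3×10 + 11×6 = 96
  Shipping 180, fixed 466 → total 646.
  Any other capacity-feasible assignment to {#1, #3, #4} ships for at least 180.
Compare {#1, #2, #3}: its best feasible assignment gives total 735.
Compare {#2, #3, #4}: its best feasible assignment gives total 735.
Every other set of open sites that can feasibly serve all demand totals ≥ 735 even under its best assignment. Minimum: 646.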